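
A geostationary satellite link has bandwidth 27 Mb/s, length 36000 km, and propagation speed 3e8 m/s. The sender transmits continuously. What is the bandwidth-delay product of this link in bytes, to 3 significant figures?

405000 bytes

Propagation delay = 36000000 / 300000000 = 0.12 s.
BDP = R × t_prop = 27000000 × 0.12 = 3240000 bits.
In bytes: 3240000/8 = 405000 bytes.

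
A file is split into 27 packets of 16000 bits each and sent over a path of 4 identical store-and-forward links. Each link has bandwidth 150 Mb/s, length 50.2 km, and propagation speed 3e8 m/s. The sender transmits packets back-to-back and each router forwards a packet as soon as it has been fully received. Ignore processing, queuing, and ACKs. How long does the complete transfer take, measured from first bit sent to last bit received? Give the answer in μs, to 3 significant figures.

Per-hop transmission t_tx = L/R = 16000/150000000 = 106.667 μs.
Per-hop propagation t_prop = 50200/300000000 = 167.333 μs.
Pipeline fill: first packet needs 4·t_tx to clear all hops; remaining 26 packets each add one t_tx.
Total = (4+27-1)·t_tx + 4·t_prop = 30·106.667 + 4·167.333 = 3870 μs.

3870 μs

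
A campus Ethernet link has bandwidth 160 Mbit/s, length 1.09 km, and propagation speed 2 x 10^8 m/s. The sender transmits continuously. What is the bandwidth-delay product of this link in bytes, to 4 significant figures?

Propagation delay = 1090 / 200000000 = 5.45e-06 s.
BDP = R × t_prop = 160000000 × 5.45e-06 = 872 bits.
In bytes: 872/8 = 109.0 bytes.

109.0 bytes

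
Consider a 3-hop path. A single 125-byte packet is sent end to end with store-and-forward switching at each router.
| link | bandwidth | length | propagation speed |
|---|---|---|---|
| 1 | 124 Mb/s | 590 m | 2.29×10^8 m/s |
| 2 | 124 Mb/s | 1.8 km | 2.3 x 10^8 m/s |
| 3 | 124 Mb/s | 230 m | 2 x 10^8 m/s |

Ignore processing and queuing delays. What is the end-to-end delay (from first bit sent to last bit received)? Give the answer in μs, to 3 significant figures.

35.7 μs

L = 125 × 8 = 1000 bits.
Transmission delay per hop = L/R = 1000/124000000 = 8.06452 μs; 3 hops → 24.1935 μs.
Propagation delays (d/s per hop): 2.57642, 7.82609, 1.15 μs; sum = 11.5525 μs.
End-to-end = 35.7 μs.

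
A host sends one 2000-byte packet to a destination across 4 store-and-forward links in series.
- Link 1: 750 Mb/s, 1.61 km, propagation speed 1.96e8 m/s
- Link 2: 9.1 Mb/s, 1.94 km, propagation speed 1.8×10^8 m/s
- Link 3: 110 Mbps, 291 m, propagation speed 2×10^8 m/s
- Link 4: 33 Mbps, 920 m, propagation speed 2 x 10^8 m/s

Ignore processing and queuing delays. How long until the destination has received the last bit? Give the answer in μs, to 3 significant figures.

L = 2000 × 8 = 16000 bits.
Transmission delays (L/R per hop): 21.3333, 1758.24, 145.455, 484.848 μs; sum = 2409.88 μs.
Propagation delays (d/s per hop): 8.21429, 10.7778, 1.455, 4.6 μs; sum = 25.0471 μs.
End-to-end = 2430 μs.

2430 μs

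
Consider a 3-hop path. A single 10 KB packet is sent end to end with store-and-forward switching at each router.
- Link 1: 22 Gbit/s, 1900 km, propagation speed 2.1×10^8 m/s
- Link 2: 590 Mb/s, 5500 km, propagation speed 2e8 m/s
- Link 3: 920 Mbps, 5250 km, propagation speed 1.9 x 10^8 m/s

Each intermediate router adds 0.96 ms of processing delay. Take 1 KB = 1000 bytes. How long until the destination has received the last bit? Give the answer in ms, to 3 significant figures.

L = 80000 bits.
Transmission delays (L/R per hop): 0.00363636, 0.135593, 0.0869565 ms; sum = 0.226186 ms.
Propagation delays (d/s per hop): 9.04762, 27.5, 27.6316 ms; sum = 64.1792 ms.
Processing at 2 router(s): 2 × 0.96 ms = 1.92 ms.
End-to-end = 66.3 ms.

66.3 ms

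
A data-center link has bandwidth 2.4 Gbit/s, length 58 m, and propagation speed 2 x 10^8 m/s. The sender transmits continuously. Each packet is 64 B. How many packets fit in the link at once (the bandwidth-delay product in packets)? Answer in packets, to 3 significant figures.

Propagation delay = 58 / 200000000 = 2.9e-07 s.
BDP = R × t_prop = 2400000000 × 2.9e-07 = 696 bits.
In packets of 512 bits: 1.36 packets.

1.36 packets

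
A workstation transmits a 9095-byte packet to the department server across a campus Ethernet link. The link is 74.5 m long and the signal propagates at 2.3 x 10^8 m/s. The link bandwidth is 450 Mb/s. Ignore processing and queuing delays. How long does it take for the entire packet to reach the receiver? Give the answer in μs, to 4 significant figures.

162.0 μs

L = 9095 × 8 = 72760 bits.
Transmission delay = L/R = 72760 / 450000000 = 161.689 μs.
Propagation delay = d/s = 74.5 m / 2.3e+08 m/s = 0.323913 μs.
Total = 162.0 μs.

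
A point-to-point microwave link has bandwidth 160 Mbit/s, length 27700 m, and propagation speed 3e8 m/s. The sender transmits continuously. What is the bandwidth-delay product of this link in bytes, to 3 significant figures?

Propagation delay = 27700 / 300000000 = 9.23333e-05 s.
BDP = R × t_prop = 160000000 × 9.23333e-05 = 14773.3 bits.
In bytes: 14773.3/8 = 1850 bytes.

1850 bytes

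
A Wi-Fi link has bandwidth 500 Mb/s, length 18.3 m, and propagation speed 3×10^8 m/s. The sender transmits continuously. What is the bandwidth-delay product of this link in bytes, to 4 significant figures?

3.813 bytes

Propagation delay = 18.3 / 300000000 = 6.1e-08 s.
BDP = R × t_prop = 500000000 × 6.1e-08 = 30.5 bits.
In bytes: 30.5/8 = 3.813 bytes.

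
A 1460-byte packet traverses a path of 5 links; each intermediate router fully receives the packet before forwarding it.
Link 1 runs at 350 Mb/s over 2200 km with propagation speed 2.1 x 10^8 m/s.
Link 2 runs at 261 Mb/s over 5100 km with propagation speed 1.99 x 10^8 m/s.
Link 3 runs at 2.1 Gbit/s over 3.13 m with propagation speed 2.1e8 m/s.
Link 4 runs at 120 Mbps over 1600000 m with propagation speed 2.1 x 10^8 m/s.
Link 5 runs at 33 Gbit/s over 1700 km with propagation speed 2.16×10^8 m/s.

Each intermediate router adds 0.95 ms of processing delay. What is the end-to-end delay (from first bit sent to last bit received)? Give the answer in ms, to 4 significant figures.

55.58 ms

L = 1460 × 8 = 11680 bits.
Transmission delays (L/R per hop): 0.0333714, 0.044751, 0.0055619, 0.0973333, 0.000353939 ms; sum = 0.181372 ms.
Propagation delays (d/s per hop): 10.4762, 25.6281, 1.49048e-05, 7.61905, 7.87037 ms; sum = 51.5938 ms.
Processing at 4 router(s): 4 × 0.95 ms = 3.8 ms.
End-to-end = 55.58 ms.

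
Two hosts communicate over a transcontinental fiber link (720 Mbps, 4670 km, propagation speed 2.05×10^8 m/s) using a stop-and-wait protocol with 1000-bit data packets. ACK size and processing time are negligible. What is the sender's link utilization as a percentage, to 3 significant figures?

0.00305 %

t_tx = L/R = 1000/720000000 = 1.38889e-06 s.
t_prop = 4670000/2.05e+08 = 0.0227805 s; RTT = 0.045561 s.
Cycle = t_tx + RTT = 0.0455624 s.
Utilization = t_tx / cycle = 1.38889e-06/0.0455624 = 0.00305 %.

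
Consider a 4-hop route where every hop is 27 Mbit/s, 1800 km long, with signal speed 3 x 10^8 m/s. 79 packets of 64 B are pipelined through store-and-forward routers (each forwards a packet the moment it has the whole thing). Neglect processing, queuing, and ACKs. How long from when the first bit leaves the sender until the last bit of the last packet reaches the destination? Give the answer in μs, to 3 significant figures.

25600 μs

Per-hop transmission t_tx = L/R = 512/27000000 = 18.963 μs.
Per-hop propagation t_prop = 1800000/300000000 = 6000 μs.
Pipeline fill: first packet needs 4·t_tx to clear all hops; remaining 78 packets each add one t_tx.
Total = (4+79-1)·t_tx + 4·t_prop = 82·18.963 + 4·6000 = 25600 μs.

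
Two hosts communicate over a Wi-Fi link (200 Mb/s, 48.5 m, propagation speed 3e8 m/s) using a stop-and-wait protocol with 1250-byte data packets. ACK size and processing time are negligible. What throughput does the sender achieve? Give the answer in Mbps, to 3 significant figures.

t_tx = L/R = 10000/200000000 = 5e-05 s.
t_prop = 48.5/300000000 = 1.61667e-07 s; RTT = 3.23333e-07 s.
Cycle = t_tx + RTT = 5.03233e-05 s.
Throughput = L / cycle = 10000 / 5.03233e-05 = 199 Mbps.

199 Mbps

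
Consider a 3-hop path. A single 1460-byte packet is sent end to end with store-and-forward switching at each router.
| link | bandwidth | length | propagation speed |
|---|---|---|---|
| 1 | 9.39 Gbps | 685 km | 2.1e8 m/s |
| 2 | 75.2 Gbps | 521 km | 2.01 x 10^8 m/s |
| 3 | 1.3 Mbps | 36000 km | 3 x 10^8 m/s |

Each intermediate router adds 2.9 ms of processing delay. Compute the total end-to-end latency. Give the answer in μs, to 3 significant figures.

141000 μs

L = 1460 × 8 = 11680 bits.
Transmission delays (L/R per hop): 1.24388, 0.155319, 8984.62 μs; sum = 8986.01 μs.
Propagation delays (d/s per hop): 3261.9, 2592.04, 120000 μs; sum = 125854 μs.
Processing at 2 router(s): 2 × 2.9 ms = 5800 μs.
End-to-end = 141000 μs.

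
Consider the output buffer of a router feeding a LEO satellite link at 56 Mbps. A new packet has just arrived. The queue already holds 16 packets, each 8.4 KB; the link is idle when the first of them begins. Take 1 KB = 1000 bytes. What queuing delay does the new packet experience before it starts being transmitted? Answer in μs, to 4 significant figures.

19200 μs

Each queued packet: L/R = 67200/56000000 = 1200 μs.
16 queued → 19200 μs.
Queuing delay = 19200 μs.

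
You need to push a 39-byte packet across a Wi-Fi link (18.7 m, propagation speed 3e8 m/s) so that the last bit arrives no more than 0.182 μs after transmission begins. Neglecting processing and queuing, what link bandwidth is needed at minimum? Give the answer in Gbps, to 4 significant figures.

2.607 Gbps

L = 312 bits.
Propagation delay = 18.7 / 300000000 = 0.0623333 μs.
Transmission budget = 0.182 − 0.0623333 = 0.119667 μs.
R ≥ L / t_tx = 312 bits / 1.19667e-07 s = 2.607 Gbps.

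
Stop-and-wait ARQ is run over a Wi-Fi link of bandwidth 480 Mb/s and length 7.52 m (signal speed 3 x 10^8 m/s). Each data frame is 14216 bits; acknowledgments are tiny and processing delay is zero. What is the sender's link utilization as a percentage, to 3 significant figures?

99.8 %

t_tx = L/R = 14216/480000000 = 2.96167e-05 s.
t_prop = 7.52/300000000 = 2.50667e-08 s; RTT = 5.01333e-08 s.
Cycle = t_tx + RTT = 2.96668e-05 s.
Utilization = t_tx / cycle = 2.96167e-05/2.96668e-05 = 99.8 %.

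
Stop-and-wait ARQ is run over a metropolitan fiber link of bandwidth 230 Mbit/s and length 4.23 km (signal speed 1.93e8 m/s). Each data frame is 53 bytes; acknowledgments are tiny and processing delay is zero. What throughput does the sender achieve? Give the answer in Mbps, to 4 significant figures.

t_tx = L/R = 424/230000000 = 1.84348e-06 s.
t_prop = 4230/193000000 = 2.19171e-05 s; RTT = 4.38342e-05 s.
Cycle = t_tx + RTT = 4.56777e-05 s.
Throughput = L / cycle = 424 / 4.56777e-05 = 9.282 Mbps.

9.282 Mbps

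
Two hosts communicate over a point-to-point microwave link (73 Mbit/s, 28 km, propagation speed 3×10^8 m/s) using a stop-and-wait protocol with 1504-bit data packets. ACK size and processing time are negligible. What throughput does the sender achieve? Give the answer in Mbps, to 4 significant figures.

t_tx = L/R = 1504/73000000 = 2.06027e-05 s.
t_prop = 28000/300000000 = 9.33333e-05 s; RTT = 0.000186667 s.
Cycle = t_tx + RTT = 0.000207269 s.
Throughput = L / cycle = 1504 / 0.000207269 = 7.256 Mbps.

7.256 Mbps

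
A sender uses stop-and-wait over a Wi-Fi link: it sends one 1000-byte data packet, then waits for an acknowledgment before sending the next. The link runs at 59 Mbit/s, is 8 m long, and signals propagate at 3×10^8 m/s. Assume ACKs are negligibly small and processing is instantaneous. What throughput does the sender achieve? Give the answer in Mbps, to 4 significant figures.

58.98 Mbps

t_tx = L/R = 8000/59000000 = 0.000135593 s.
t_prop = 8/300000000 = 2.66667e-08 s; RTT = 5.33333e-08 s.
Cycle = t_tx + RTT = 0.000135647 s.
Throughput = L / cycle = 8000 / 0.000135647 = 58.98 Mbps.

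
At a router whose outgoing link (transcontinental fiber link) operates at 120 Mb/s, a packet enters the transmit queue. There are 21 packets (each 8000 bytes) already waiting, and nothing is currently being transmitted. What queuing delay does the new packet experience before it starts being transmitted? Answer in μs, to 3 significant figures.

Each queued packet: L/R = 64000/120000000 = 533.333 μs.
21 queued → 11200 μs.
Queuing delay = 11200 μs.

11200 μs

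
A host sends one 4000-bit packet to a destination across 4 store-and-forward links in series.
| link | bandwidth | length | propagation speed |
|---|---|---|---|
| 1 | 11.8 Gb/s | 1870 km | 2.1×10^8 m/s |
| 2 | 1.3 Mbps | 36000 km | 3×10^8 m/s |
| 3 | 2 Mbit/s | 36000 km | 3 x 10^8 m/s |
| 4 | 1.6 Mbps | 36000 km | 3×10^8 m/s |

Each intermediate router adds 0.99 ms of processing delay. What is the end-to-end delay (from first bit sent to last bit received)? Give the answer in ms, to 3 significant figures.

379 ms

Transmission delays (L/R per hop): 0.000338983, 3.07692, 2, 2.5 ms; sum = 7.57726 ms.
Propagation delays (d/s per hop): 8.90476, 120, 120, 120 ms; sum = 368.905 ms.
Processing at 3 router(s): 3 × 0.99 ms = 2.97 ms.
End-to-end = 379 ms.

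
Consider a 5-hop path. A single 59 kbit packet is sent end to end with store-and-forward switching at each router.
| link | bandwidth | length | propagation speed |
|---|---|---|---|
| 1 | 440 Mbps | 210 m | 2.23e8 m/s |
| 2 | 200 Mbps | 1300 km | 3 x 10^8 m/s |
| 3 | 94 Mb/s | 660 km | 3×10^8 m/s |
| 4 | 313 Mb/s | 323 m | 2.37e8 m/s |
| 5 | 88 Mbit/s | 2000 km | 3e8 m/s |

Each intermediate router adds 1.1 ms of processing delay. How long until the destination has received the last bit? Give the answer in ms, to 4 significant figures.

19.52 ms

L = 59000 bits.
Transmission delays (L/R per hop): 0.134091, 0.295, 0.62766, 0.188498, 0.670455 ms; sum = 1.9157 ms.
Propagation delays (d/s per hop): 0.000941704, 4.33333, 2.2, 0.00136287, 6.66667 ms; sum = 13.2023 ms.
Processing at 4 router(s): 4 × 1.1 ms = 4.4 ms.
End-to-end = 19.52 ms.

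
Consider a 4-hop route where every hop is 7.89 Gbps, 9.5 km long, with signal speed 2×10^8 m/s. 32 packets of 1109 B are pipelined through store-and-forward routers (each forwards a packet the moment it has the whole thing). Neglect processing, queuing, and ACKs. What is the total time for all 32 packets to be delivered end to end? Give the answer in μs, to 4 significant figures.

Per-hop transmission t_tx = L/R = 8872/7890000000 = 1.12446 μs.
Per-hop propagation t_prop = 9500/200000000 = 47.5 μs.
Pipeline fill: first packet needs 4·t_tx to clear all hops; remaining 31 packets each add one t_tx.
Total = (4+32-1)·t_tx + 4·t_prop = 35·1.12446 + 4·47.5 = 229.4 μs.

229.4 μs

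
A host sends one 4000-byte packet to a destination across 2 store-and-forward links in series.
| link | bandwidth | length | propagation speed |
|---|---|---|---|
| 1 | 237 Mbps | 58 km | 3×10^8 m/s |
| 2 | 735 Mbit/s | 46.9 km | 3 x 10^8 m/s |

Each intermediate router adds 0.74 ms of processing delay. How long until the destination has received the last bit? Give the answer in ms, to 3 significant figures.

L = 4000 × 8 = 32000 bits.
Transmission delays (L/R per hop): 0.135021, 0.0435374 ms; sum = 0.178559 ms.
Propagation delays (d/s per hop): 0.193333, 0.156333 ms; sum = 0.349667 ms.
Processing at 1 router(s): 1 × 0.74 ms = 0.74 ms.
End-to-end = 1.27 ms.

1.27 ms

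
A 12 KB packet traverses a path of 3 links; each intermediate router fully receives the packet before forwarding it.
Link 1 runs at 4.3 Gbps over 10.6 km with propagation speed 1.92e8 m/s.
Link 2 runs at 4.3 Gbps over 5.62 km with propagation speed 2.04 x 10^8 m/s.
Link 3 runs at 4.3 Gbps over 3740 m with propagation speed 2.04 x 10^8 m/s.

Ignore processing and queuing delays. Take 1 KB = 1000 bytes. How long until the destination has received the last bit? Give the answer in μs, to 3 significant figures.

L = 96000 bits.
Transmission delay per hop = L/R = 96000/4300000000 = 22.3256 μs; 3 hops → 66.9767 μs.
Propagation delays (d/s per hop): 55.2083, 27.549, 18.3333 μs; sum = 101.091 μs.
End-to-end = 168 μs.

168 μs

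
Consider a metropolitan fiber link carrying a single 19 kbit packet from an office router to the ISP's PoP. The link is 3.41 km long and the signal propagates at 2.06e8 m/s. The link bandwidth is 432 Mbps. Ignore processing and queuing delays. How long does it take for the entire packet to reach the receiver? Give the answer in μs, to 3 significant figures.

L = 19000 bits.
Transmission delay = L/R = 19000 / 432000000 = 43.9815 μs.
Propagation delay = d/s = 3410 m / 206000000 m/s = 16.5534 μs.
Total = 60.5 μs.

60.5 μs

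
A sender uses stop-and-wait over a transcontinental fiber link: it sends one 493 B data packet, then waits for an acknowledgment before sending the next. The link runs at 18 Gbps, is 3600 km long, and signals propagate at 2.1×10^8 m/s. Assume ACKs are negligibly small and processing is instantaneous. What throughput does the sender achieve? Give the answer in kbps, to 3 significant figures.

115 kbps

t_tx = L/R = 3944/18000000000 = 2.19111e-07 s.
t_prop = 3600000/210000000 = 0.0171429 s; RTT = 0.0342857 s.
Cycle = t_tx + RTT = 0.0342859 s.
Throughput = L / cycle = 3944 / 0.0342859 = 115 kbps.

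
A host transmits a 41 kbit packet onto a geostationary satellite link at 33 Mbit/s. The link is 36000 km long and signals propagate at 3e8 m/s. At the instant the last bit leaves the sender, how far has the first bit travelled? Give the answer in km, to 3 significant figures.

t_tx = L/R = 41000/33000000 = 0.00124242 s.
Distance = s × t_tx = 300000000 × 0.00124242 = 373 km.

373 km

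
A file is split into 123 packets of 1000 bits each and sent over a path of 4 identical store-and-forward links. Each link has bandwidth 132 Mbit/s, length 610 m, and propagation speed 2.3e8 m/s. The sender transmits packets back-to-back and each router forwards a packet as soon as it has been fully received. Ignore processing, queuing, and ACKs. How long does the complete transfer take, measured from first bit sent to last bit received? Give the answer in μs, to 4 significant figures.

Per-hop transmission t_tx = L/R = 1000/132000000 = 7.57576 μs.
Per-hop propagation t_prop = 610/2.3e+08 = 2.65217 μs.
Pipeline fill: first packet needs 4·t_tx to clear all hops; remaining 122 packets each add one t_tx.
Total = (4+123-1)·t_tx + 4·t_prop = 126·7.57576 + 4·2.65217 = 965.2 μs.

965.2 μs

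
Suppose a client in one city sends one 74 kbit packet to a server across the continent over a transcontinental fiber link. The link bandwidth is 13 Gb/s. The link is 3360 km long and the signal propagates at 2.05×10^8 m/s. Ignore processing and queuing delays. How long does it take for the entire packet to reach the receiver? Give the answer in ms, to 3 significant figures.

L = 74000 bits.
Transmission delay = L/R = 74000 / 13000000000 = 0.00569231 ms.
Propagation delay = d/s = 3360000 m / 2.05e+08 m/s = 16.3902 ms.
Total = 16.4 ms.

16.4 ms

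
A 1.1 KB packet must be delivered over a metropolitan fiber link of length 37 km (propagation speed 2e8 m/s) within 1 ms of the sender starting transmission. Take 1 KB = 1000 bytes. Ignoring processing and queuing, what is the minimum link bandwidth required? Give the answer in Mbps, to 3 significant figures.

10.8 Mbps

L = 8800 bits.
Propagation delay = 37000 / 200000000 = 0.185 ms.
Transmission budget = 1 − 0.185 = 0.815 ms.
R ≥ L / t_tx = 8800 bits / 0.000815 s = 10.8 Mbps.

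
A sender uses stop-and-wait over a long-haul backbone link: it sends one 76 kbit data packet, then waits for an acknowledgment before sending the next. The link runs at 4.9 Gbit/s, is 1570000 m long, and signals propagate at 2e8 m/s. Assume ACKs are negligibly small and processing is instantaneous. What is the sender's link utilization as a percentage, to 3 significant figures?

0.0987 %

t_tx = L/R = 76000/4900000000 = 1.55102e-05 s.
t_prop = 1570000/200000000 = 0.00785 s; RTT = 0.0157 s.
Cycle = t_tx + RTT = 0.0157155 s.
Utilization = t_tx / cycle = 1.55102e-05/0.0157155 = 0.0987 %.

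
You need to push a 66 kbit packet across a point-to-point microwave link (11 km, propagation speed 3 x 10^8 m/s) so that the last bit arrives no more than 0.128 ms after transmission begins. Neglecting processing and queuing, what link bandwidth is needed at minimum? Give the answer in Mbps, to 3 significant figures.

Propagation delay = 11000 / 300000000 = 0.0366667 ms.
Transmission budget = 0.128 − 0.0366667 = 0.0913333 ms.
R ≥ L / t_tx = 66000 bits / 9.13333e-05 s = 723 Mbps.

723 Mbps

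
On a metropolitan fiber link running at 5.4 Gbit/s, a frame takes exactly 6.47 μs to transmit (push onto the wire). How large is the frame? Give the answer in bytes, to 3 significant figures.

4370 bytes

L = R × t_tx = 5400000000 b/s × 6.47e-06 s = 34938 bits.
In bytes: 34938 / 8 = 4370 bytes.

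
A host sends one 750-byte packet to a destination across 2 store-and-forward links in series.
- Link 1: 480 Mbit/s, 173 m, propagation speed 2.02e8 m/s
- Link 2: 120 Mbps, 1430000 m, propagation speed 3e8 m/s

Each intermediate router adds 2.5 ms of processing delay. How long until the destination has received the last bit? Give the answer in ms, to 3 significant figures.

L = 750 × 8 = 6000 bits.
Transmission delays (L/R per hop): 0.0125, 0.05 ms; sum = 0.0625 ms.
Propagation delays (d/s per hop): 0.000856436, 4.76667 ms; sum = 4.76752 ms.
Processing at 1 router(s): 1 × 2.5 ms = 2.5 ms.
End-to-end = 7.33 ms.

7.33 ms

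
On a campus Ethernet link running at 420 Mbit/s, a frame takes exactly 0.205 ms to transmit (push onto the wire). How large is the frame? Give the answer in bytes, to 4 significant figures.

10760 bytes

L = R × t_tx = 420000000 b/s × 0.000205 s = 86100 bits.
In bytes: 86100 / 8 = 10760 bytes.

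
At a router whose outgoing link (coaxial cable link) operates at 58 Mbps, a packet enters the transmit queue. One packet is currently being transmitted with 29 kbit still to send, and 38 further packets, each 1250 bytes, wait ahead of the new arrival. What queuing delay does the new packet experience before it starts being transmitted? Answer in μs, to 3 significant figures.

7050 μs

Each queued packet: L/R = 10000/58000000 = 172.414 μs.
38 queued → 6551.72 μs.
Plus remaining 29000 bits of current packet: 500 μs.
Queuing delay = 7050 μs.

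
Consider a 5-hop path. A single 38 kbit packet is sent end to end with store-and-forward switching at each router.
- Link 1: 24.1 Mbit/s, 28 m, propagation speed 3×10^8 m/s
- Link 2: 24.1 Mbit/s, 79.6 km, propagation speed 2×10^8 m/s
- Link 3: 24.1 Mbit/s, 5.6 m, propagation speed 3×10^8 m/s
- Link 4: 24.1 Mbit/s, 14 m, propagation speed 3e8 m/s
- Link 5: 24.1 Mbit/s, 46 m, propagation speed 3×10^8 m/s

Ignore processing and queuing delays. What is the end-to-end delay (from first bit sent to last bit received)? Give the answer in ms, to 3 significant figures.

8.28 ms

L = 38000 bits.
Transmission delay per hop = L/R = 38000/24100000 = 1.57676 ms; 5 hops → 7.88382 ms.
Propagation delays (d/s per hop): 9.33333e-05, 0.398, 1.86667e-05, 4.66667e-05, 0.000153333 ms; sum = 0.398312 ms.
End-to-end = 8.28 ms.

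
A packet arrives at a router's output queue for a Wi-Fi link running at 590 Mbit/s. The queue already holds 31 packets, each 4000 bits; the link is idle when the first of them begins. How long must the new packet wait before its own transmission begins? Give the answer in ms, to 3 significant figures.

Each queued packet: L/R = 4000/590000000 = 0.00677966 ms.
31 queued → 0.210169 ms.
Queuing delay = 0.210 ms.

0.210 ms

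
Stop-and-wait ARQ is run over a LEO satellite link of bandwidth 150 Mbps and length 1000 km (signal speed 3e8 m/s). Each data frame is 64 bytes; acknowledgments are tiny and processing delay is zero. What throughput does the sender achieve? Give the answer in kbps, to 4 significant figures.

76.76 kbps

t_tx = L/R = 512/150000000 = 3.41333e-06 s.
t_prop = 1000000/300000000 = 0.00333333 s; RTT = 0.00666667 s.
Cycle = t_tx + RTT = 0.00667008 s.
Throughput = L / cycle = 512 / 0.00667008 = 76.76 kbps.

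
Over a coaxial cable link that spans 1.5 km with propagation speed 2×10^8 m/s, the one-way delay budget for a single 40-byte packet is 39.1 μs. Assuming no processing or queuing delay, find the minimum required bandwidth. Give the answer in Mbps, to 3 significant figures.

10.1 Mbps

L = 320 bits.
Propagation delay = 1500 / 200000000 = 7.5 μs.
Transmission budget = 39.1 − 7.5 = 31.6 μs.
R ≥ L / t_tx = 320 bits / 3.16e-05 s = 10.1 Mbps.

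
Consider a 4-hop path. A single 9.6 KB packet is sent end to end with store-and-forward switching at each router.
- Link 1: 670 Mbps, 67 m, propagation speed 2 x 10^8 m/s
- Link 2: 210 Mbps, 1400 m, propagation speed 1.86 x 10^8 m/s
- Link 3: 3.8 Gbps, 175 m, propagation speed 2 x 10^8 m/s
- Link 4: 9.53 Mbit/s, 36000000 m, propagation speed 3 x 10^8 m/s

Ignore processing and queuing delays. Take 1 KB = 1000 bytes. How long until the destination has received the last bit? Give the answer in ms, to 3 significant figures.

L = 76800 bits.
Transmission delays (L/R per hop): 0.114627, 0.365714, 0.0202105, 8.05876 ms; sum = 8.55931 ms.
Propagation delays (d/s per hop): 0.000335, 0.00752688, 0.000875, 120 ms; sum = 120.009 ms.
End-to-end = 129 ms.

129 ms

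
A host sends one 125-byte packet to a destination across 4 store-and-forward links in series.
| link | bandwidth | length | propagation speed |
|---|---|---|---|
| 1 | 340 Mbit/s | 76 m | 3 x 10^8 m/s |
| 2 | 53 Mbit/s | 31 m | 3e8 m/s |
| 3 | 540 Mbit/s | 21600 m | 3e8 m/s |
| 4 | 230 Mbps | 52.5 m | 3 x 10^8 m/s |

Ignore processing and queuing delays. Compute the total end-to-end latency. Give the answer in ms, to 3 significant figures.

0.101 ms

L = 125 × 8 = 1000 bits.
Transmission delays (L/R per hop): 0.00294118, 0.0188679, 0.00185185, 0.00434783 ms; sum = 0.0280088 ms.
Propagation delays (d/s per hop): 0.000253333, 0.000103333, 0.072, 0.000175 ms; sum = 0.0725317 ms.
End-to-end = 0.101 ms.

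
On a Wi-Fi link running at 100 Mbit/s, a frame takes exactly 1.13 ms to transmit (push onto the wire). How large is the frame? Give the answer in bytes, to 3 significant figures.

14100 bytes

L = R × t_tx = 100000000 b/s × 0.00113 s = 113000 bits.
In bytes: 113000 / 8 = 14100 bytes.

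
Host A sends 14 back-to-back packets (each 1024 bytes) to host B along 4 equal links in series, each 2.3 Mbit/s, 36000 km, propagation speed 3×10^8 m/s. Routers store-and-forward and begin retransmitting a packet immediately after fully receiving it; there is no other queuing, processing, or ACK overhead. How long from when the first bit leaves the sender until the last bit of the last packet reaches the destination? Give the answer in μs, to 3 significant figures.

541000 μs

Per-hop transmission t_tx = L/R = 8192/2300000 = 3561.74 μs.
Per-hop propagation t_prop = 36000000/300000000 = 120000 μs.
Pipeline fill: first packet needs 4·t_tx to clear all hops; remaining 13 packets each add one t_tx.
Total = (4+14-1)·t_tx + 4·t_prop = 17·3561.74 + 4·120000 = 541000 μs.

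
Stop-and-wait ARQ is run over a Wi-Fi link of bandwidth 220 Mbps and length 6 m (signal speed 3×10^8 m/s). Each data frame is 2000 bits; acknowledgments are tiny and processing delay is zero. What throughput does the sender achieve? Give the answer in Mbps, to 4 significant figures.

219.0 Mbps

t_tx = L/R = 2000/220000000 = 9.09091e-06 s.
t_prop = 6/300000000 = 2e-08 s; RTT = 4e-08 s.
Cycle = t_tx + RTT = 9.13091e-06 s.
Throughput = L / cycle = 2000 / 9.13091e-06 = 219.0 Mbps.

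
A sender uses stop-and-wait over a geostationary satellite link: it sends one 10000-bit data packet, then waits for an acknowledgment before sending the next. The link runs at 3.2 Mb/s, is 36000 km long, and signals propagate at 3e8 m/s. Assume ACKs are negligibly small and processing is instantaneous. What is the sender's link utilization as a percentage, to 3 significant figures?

1.29 %

t_tx = L/R = 10000/3200000 = 0.003125 s.
t_prop = 36000000/300000000 = 0.12 s; RTT = 0.24 s.
Cycle = t_tx + RTT = 0.243125 s.
Utilization = t_tx / cycle = 0.003125/0.243125 = 1.29 %.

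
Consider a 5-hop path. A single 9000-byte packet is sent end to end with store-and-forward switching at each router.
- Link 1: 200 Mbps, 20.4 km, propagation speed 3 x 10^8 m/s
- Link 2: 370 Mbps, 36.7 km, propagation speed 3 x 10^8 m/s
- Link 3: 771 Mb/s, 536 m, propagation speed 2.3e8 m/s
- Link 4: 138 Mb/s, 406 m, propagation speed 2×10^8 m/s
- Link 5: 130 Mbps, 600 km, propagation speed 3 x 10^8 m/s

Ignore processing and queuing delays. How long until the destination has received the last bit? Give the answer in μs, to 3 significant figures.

3920 μs

L = 9000 × 8 = 72000 bits.
Transmission delays (L/R per hop): 360, 194.595, 93.3852, 521.739, 553.846 μs; sum = 1723.57 μs.
Propagation delays (d/s per hop): 68, 122.333, 2.33043, 2.03, 2000 μs; sum = 2194.69 μs.
End-to-end = 3920 μs.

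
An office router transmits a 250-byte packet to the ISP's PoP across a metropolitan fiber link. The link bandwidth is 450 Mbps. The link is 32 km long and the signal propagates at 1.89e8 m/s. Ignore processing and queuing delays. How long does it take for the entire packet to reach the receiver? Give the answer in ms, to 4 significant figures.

L = 250 × 8 = 2000 bits.
Transmission delay = L/R = 2000 / 450000000 = 0.00444444 ms.
Propagation delay = d/s = 32000 m / 189000000 m/s = 0.169312 ms.
Total = 0.1738 ms.

0.1738 ms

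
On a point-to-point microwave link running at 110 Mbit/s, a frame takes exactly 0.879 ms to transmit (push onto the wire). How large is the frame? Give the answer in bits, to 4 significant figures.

L = R × t_tx = 110000000 b/s × 0.000879 s = 96690 bits.

96690 bits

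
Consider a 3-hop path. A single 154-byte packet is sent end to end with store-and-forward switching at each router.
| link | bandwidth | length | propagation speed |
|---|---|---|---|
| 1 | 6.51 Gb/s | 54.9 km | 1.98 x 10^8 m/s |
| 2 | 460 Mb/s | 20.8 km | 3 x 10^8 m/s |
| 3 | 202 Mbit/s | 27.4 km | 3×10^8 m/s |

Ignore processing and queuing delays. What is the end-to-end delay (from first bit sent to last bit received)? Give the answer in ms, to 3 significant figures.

L = 154 × 8 = 1232 bits.
Transmission delays (L/R per hop): 0.000189247, 0.00267826, 0.00609901 ms; sum = 0.00896652 ms.
Propagation delays (d/s per hop): 0.277273, 0.0693333, 0.0913333 ms; sum = 0.437939 ms.
End-to-end = 0.447 ms.

0.447 ms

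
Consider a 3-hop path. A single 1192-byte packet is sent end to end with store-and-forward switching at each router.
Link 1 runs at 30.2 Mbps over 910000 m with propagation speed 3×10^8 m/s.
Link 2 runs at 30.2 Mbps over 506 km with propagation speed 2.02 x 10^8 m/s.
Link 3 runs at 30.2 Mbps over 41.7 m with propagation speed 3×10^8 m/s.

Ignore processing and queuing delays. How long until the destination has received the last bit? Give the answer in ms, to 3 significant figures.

L = 1192 × 8 = 9536 bits.
Transmission delay per hop = L/R = 9536/30200000 = 0.315762 ms; 3 hops → 0.947285 ms.
Propagation delays (d/s per hop): 3.03333, 2.50495, 0.000139 ms; sum = 5.53842 ms.
End-to-end = 6.49 ms.

6.49 ms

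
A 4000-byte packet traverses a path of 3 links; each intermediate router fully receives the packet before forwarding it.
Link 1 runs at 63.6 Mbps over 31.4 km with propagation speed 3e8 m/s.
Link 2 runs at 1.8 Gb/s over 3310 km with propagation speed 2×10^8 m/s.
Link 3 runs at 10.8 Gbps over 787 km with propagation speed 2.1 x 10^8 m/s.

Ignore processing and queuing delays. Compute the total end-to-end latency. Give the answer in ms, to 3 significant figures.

20.9 ms

L = 4000 × 8 = 32000 bits.
Transmission delays (L/R per hop): 0.503145, 0.0177778, 0.00296296 ms; sum = 0.523885 ms.
Propagation delays (d/s per hop): 0.104667, 16.55, 3.74762 ms; sum = 20.4023 ms.
End-to-end = 20.9 ms.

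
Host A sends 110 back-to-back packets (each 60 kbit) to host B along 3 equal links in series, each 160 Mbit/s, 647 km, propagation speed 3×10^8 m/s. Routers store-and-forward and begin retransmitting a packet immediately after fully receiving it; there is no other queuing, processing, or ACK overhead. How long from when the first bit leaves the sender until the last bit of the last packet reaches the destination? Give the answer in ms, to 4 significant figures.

Per-hop transmission t_tx = L/R = 60000/160000000 = 0.375 ms.
Per-hop propagation t_prop = 647000/300000000 = 2.15667 ms.
Pipeline fill: first packet needs 3·t_tx to clear all hops; remaining 109 packets each add one t_tx.
Total = (3+110-1)·t_tx + 3·t_prop = 112·0.375 + 3·2.15667 = 48.47 ms.

48.47 ms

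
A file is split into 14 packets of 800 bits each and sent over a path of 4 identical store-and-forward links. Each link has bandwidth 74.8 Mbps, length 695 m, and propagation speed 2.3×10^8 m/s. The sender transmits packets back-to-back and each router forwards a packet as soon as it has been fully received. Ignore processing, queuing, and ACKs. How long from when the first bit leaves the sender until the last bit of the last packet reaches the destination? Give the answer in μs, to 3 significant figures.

194 μs

Per-hop transmission t_tx = L/R = 800/74800000 = 10.6952 μs.
Per-hop propagation t_prop = 695/2.3e+08 = 3.02174 μs.
Pipeline fill: first packet needs 4·t_tx to clear all hops; remaining 13 packets each add one t_tx.
Total = (4+14-1)·t_tx + 4·t_prop = 17·10.6952 + 4·3.02174 = 194 μs.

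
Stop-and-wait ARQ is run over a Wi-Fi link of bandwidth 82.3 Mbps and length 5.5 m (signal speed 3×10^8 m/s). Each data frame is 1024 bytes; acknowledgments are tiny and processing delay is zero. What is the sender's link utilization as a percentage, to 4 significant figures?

99.96 %

t_tx = L/R = 8192/82300000 = 9.95383e-05 s.
t_prop = 5.5/300000000 = 1.83333e-08 s; RTT = 3.66667e-08 s.
Cycle = t_tx + RTT = 9.95749e-05 s.
Utilization = t_tx / cycle = 9.95383e-05/9.95749e-05 = 99.96 %.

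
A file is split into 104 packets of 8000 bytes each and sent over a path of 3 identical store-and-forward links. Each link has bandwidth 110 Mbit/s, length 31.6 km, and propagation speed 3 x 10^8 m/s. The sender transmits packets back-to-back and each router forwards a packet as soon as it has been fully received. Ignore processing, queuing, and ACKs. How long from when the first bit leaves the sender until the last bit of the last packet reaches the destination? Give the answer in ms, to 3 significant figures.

62.0 ms

Per-hop transmission t_tx = L/R = 64000/110000000 = 0.581818 ms.
Per-hop propagation t_prop = 31600/300000000 = 0.105333 ms.
Pipeline fill: first packet needs 3·t_tx to clear all hops; remaining 103 packets each add one t_tx.
Total = (3+104-1)·t_tx + 3·t_prop = 106·0.581818 + 3·0.105333 = 62.0 ms.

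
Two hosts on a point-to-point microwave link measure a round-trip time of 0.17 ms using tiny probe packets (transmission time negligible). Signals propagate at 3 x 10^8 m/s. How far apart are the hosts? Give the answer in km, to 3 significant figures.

One-way propagation = RTT/2 = 0.085 ms.
d = s × t = 300000000 × 8.5e-05 = 25.5 km.

25.5 km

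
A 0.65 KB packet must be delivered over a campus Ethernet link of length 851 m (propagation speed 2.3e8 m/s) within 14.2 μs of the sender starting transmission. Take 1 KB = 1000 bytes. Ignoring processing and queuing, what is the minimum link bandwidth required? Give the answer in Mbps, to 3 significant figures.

495 Mbps

L = 5200 bits.
Propagation delay = 851 / 2.3e+08 = 3.7 μs.
Transmission budget = 14.2 − 3.7 = 10.5 μs.
R ≥ L / t_tx = 5200 bits / 1.05e-05 s = 495 Mbps.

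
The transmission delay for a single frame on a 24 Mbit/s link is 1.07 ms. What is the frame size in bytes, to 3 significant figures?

3210 bytes

L = R × t_tx = 24000000 b/s × 0.00107 s = 25680 bits.
In bytes: 25680 / 8 = 3210 bytes.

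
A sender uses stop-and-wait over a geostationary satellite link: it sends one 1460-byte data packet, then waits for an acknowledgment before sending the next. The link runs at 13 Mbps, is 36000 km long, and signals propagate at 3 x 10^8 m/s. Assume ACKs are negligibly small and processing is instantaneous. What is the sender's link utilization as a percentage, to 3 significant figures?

t_tx = L/R = 11680/13000000 = 0.000898462 s.
t_prop = 36000000/300000000 = 0.12 s; RTT = 0.24 s.
Cycle = t_tx + RTT = 0.240898 s.
Utilization = t_tx / cycle = 0.000898462/0.240898 = 0.373 %.

0.373 %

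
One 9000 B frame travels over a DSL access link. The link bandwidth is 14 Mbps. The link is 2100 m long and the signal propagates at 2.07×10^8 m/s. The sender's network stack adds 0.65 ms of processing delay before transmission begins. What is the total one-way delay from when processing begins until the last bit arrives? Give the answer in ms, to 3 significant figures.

5.80 ms

L = 9000 × 8 = 72000 bits.
Transmission delay = L/R = 72000 / 14000000 = 5.14286 ms.
Propagation delay = d/s = 2100 m / 2.07e+08 m/s = 0.0101449 ms.
Plus processing delay 0.65 ms = 0.65 ms.
Total = 5.80 ms.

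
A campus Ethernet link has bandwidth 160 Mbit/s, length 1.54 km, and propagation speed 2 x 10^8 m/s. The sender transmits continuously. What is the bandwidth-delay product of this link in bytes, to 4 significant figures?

Propagation delay = 1540 / 200000000 = 7.7e-06 s.
BDP = R × t_prop = 160000000 × 7.7e-06 = 1232 bits.
In bytes: 1232/8 = 154.0 bytes.

154.0 bytes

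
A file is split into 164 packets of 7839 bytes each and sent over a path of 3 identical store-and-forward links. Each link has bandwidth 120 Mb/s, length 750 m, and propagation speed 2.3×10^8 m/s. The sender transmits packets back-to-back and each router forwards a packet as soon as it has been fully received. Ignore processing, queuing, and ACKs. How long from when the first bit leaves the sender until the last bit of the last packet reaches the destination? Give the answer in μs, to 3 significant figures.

86800 μs

Per-hop transmission t_tx = L/R = 62712/120000000 = 522.6 μs.
Per-hop propagation t_prop = 750/2.3e+08 = 3.26087 μs.
Pipeline fill: first packet needs 3·t_tx to clear all hops; remaining 163 packets each add one t_tx.
Total = (3+164-1)·t_tx + 3·t_prop = 166·522.6 + 3·3.26087 = 86800 μs.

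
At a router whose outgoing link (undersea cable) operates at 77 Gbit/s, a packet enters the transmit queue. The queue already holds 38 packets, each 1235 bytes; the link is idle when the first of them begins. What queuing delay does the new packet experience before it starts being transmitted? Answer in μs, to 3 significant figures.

4.88 μs

Each queued packet: L/R = 9880/77000000000 = 0.128312 μs.
38 queued → 4.87584 μs.
Queuing delay = 4.88 μs.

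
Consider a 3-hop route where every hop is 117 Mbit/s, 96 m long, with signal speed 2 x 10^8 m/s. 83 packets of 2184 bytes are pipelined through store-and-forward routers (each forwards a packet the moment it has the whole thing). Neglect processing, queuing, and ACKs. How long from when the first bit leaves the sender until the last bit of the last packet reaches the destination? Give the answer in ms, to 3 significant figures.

12.7 ms

Per-hop transmission t_tx = L/R = 17472/117000000 = 0.149333 ms.
Per-hop propagation t_prop = 96/200000000 = 0.00048 ms.
Pipeline fill: first packet needs 3·t_tx to clear all hops; remaining 82 packets each add one t_tx.
Total = (3+83-1)·t_tx + 3·t_prop = 85·0.149333 + 3·0.00048 = 12.7 ms.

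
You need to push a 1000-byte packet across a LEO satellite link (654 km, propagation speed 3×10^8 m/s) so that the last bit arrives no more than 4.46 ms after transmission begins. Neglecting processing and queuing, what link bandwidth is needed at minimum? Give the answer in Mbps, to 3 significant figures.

3.51 Mbps

L = 8000 bits.
Propagation delay = 654000 / 300000000 = 2.18 ms.
Transmission budget = 4.46 − 2.18 = 2.28 ms.
R ≥ L / t_tx = 8000 bits / 0.00228 s = 3.51 Mbps.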